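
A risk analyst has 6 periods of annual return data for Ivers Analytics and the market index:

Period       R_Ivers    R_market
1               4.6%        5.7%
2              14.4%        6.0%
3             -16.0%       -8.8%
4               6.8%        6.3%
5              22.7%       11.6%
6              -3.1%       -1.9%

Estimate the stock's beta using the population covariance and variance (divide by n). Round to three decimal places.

Mean R_i = (4.6 + 14.4 − 16.0 + 6.8 + 22.7 − 3.1) / 6 = 4.9000%
Mean R_m = (5.7 + 6.0 − 8.8 + 6.3 + 11.6 − 1.9) / 6 = 3.1500%
Σ(R_i − R̄_i)(R_m − R̄_m) = 472.8600  ⇒  Cov = 472.8600 / 6 = 78.8100
Σ(R_m − R̄_m)² = 264.2550  ⇒  Var(R_m) = 264.2550 / 6 = 44.0425
β = Cov / Var(R_m) = 78.8100 / 44.0425 = 1.7894

1.789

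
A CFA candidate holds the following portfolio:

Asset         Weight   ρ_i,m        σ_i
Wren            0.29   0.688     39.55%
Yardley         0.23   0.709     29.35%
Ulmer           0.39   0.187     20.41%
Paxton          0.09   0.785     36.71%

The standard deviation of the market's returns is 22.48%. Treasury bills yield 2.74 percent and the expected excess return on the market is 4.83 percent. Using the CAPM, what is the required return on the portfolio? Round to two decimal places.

β_Wren = 0.688 × 39.55% / 22.48% = 1.2104
β_Yardley = 0.709 × 29.35% / 22.48% = 0.9257
β_Ulmer = 0.187 × 20.41% / 22.48% = 0.1698
β_Paxton = 0.785 × 36.71% / 22.48% = 1.2819
β_P = Σ w_i β_i = 0.29×1.2104 + 0.23×0.9257 + 0.39×0.1698 + 0.09×1.2819 = 0.7455
E(R_P) = R_f + β_P × MRP = 2.74% + 0.7455 × 4.83% = 6.34%

6.34%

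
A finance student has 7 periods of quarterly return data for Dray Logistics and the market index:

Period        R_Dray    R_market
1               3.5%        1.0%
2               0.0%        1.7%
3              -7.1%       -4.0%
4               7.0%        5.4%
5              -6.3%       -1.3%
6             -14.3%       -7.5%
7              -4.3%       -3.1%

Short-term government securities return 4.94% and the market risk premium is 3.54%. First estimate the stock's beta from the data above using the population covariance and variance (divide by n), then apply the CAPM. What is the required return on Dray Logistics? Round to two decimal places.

Mean R_i = (3.5 + 0.0 − 7.1 + 7.0 − 6.3 − 14.3 − 4.3) / 7 = -3.0714%
Mean R_m = (1.0 + 1.7 − 4.0 + 5.4 − 1.3 − 7.5 − 3.1) / 7 = -1.1143%
Σ(R_i − R̄_i)(R_m − R̄_m) = 174.5129  ⇒  Cov = 174.5129 / 7 = 24.9304
Σ(R_m − R̄_m)² = 107.9086  ⇒  Var(R_m) = 107.9086 / 7 = 15.4155
β = Cov / Var(R_m) = 24.9304 / 15.4155 = 1.6172
E(R) = R_f + β × MRP = 4.94% + 1.6172 × 3.54% = 10.66%

10.66%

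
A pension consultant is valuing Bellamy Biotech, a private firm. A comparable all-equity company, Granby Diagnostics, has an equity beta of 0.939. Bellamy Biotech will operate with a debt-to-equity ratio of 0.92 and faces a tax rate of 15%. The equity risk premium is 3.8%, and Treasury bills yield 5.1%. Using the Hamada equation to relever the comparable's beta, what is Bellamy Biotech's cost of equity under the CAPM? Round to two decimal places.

β_L = β_U × [1 + (1 − t)(D/E)] = 0.939 × [1 + (1 − 0.15) × 0.92]
    = 0.939 × [1 + 0.85 × 0.92] = 0.939 × 1.7820 = 1.6733
E(R) = R_f + β_L × MRP = 5.1% + 1.6733 × 3.8% = 11.46%

11.46%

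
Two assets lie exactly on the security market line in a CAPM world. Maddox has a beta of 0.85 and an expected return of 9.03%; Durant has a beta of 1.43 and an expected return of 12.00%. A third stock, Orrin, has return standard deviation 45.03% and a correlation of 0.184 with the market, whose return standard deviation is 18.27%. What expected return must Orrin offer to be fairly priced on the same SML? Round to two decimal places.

7.00%

MRP = (12.00% − 9.03%) / (1.43 − 0.85) = 5.1207%
R_f = 9.03% − 0.85 × 5.1207% = 4.6774%
β_Orrin = ρ·σ_i/σ_m = 0.184 × 45.03 / 18.27 = 0.4535
E(R_Orrin) = R_f + β × MRP = 4.6774% + 0.4535 × 5.1207% = 7.00%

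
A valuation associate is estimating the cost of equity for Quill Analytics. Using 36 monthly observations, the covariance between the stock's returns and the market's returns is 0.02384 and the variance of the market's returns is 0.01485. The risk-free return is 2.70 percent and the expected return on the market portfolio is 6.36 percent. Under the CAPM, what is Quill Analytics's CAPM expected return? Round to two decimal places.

β = Cov(R_i, R_m) / Var(R_m) = 0.02384 / 0.01485 = 1.6054
MRP = 6.36% − 2.70% = 3.66%
E(R) = R_f + β × MRP = 2.70% + 1.6054 × 3.66% = 8.58%

8.58%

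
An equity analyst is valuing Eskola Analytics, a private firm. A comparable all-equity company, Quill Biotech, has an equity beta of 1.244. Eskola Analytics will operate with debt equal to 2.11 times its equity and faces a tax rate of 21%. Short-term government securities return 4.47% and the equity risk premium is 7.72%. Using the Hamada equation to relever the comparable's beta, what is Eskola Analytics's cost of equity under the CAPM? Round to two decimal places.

β_L = β_U × [1 + (1 − t)(D/E)] = 1.244 × [1 + (1 − 0.21) × 2.11]
    = 1.244 × [1 + 0.79 × 2.11] = 1.244 × 2.6669 = 3.3176
E(R) = R_f + β_L × MRP = 4.47% + 3.3176 × 7.72% = 30.08%

30.08%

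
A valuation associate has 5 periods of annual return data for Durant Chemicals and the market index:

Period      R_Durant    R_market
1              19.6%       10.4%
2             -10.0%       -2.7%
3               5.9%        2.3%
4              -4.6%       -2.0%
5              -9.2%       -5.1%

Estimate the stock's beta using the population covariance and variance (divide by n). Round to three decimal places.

2.009

Mean R_i = (19.6 − 10.0 + 5.9 − 4.6 − 9.2) / 5 = 0.3400%
Mean R_m = (10.4 − 2.7 + 2.3 − 2.0 − 5.1) / 5 = 0.5800%
Σ(R_i − R̄_i)(R_m − R̄_m) = 299.5440  ⇒  Cov = 299.5440 / 5 = 59.9088
Σ(R_m − R̄_m)² = 149.0680  ⇒  Var(R_m) = 149.0680 / 5 = 29.8136
β = Cov / Var(R_m) = 59.9088 / 29.8136 = 2.0094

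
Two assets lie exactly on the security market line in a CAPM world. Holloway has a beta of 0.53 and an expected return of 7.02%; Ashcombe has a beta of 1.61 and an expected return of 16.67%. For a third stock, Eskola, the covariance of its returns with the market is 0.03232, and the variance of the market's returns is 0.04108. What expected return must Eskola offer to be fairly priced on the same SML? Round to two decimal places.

MRP = (16.67% − 7.02%) / (1.61 − 0.53) = 8.9352%
R_f = 7.02% − 0.53 × 8.9352% = 2.2843%
β_Eskola = Cov / Var(R_m) = 0.03232 / 0.04108 = 0.7868
E(R_Eskola) = R_f + β × MRP = 2.2843% + 0.7868 × 8.9352% = 9.31%

9.31%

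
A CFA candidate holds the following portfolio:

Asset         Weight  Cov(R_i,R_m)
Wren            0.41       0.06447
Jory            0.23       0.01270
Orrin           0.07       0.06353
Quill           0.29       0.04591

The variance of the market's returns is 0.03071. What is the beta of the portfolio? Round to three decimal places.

1.534

β_Wren = 0.06447 / 0.03071 = 2.0993
β_Jory = 0.01270 / 0.03071 = 0.4135
β_Orrin = 0.06353 / 0.03071 = 2.0687
β_Quill = 0.04591 / 0.03071 = 1.4950
β_P = Σ w_i β_i = 0.41×2.0993 + 0.23×0.4135 + 0.07×2.0687 + 0.29×1.4950 = 1.5342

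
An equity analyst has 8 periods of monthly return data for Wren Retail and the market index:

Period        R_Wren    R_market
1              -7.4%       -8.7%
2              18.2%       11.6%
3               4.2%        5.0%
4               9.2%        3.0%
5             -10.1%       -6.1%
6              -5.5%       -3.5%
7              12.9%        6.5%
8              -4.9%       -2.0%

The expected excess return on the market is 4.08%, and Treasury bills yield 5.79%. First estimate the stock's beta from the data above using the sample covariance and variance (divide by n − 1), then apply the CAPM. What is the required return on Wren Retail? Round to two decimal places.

Mean R_i = (-7.4 + 18.2 + 4.2 + 9.2 − 10.1 − 5.5 + 12.9 − 4.9) / 8 = 2.0750%
Mean R_m = (-8.7 + 11.6 + 5.0 + 3.0 − 6.1 − 3.5 + 6.5 − 2.0) / 8 = 0.7250%
Σ(R_i − R̄_i)(R_m − R̄_m) = 486.5750  ⇒  Cov = 486.5750 / 7 = 69.5107
Σ(R_m − R̄_m)² = 335.7550  ⇒  Var(R_m) = 335.7550 / 7 = 47.9650
β = Cov / Var(R_m) = 69.5107 / 47.9650 = 1.4492
E(R) = R_f + β × MRP = 5.79% + 1.4492 × 4.08% = 11.70%

11.70%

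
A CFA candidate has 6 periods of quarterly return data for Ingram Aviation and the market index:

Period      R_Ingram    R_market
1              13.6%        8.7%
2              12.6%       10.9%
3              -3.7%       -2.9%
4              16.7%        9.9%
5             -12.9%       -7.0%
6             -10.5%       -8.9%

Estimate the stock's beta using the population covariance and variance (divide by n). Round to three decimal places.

Mean R_i = (13.6 + 12.6 − 3.7 + 16.7 − 12.9 − 10.5) / 6 = 2.6333%
Mean R_m = (8.7 + 10.9 − 2.9 + 9.9 − 7.0 − 8.9) / 6 = 1.7833%
Σ(R_i − R̄_i)(R_m − R̄_m) = 587.2933  ⇒  Cov = 587.2933 / 6 = 97.8822
Σ(R_m − R̄_m)² = 410.0483  ⇒  Var(R_m) = 410.0483 / 6 = 68.3414
β = Cov / Var(R_m) = 97.8822 / 68.3414 = 1.4323

1.432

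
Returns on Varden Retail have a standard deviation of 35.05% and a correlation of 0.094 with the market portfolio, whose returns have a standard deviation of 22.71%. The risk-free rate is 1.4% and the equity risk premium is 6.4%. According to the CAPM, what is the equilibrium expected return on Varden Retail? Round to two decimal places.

β = ρ × σ_i / σ_m = 0.094 × 35.05% / 22.71% = 0.1451
E(R) = 1.4% + 0.1451 × 6.4% = 2.33%

2.33%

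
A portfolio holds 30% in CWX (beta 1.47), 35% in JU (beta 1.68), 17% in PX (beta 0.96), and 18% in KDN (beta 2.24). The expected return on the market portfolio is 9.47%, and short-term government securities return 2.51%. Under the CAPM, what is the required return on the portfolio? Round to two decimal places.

13.61%

β_P = Σ w_i β_i = 0.30×1.47 + 0.35×1.68 + 0.17×0.96 + 0.18×2.24 = 1.5954
MRP = 9.47% − 2.51% = 6.96%
E(R_P) = R_f + β_P × MRP = 2.51% + 1.5954 × 6.96% = 13.61%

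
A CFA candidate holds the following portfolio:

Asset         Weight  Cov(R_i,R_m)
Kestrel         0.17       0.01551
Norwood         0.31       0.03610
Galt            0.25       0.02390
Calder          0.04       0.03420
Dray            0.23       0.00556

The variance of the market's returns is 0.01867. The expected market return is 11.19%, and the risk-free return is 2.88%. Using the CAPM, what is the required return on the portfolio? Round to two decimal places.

β_Kestrel = 0.01551 / 0.01867 = 0.8307
β_Norwood = 0.03610 / 0.01867 = 1.9336
β_Galt = 0.02390 / 0.01867 = 1.2801
β_Calder = 0.03420 / 0.01867 = 1.8318
β_Dray = 0.00556 / 0.01867 = 0.2978
β_P = Σ w_i β_i = 0.17×0.8307 + 0.31×1.9336 + 0.25×1.2801 + 0.04×1.8318 + 0.23×0.2978 = 1.2024
MRP = 11.19% − 2.88% = 8.31%
E(R_P) = R_f + β_P × MRP = 2.88% + 1.2024 × 8.31% = 12.87%

12.87%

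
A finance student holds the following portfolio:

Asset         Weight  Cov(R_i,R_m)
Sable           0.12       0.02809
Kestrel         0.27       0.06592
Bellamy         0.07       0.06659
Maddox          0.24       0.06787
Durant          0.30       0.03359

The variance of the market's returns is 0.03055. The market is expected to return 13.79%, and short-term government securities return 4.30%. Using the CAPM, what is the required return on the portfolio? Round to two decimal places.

20.51%

β_Sable = 0.02809 / 0.03055 = 0.9195
β_Kestrel = 0.06592 / 0.03055 = 2.1578
β_Bellamy = 0.06659 / 0.03055 = 2.1797
β_Maddox = 0.06787 / 0.03055 = 2.2216
β_Durant = 0.03359 / 0.03055 = 1.0995
β_P = Σ w_i β_i = 0.12×0.9195 + 0.27×2.1578 + 0.07×2.1797 + 0.24×2.2216 + 0.30×1.0995 = 1.7086
MRP = 13.79% − 4.30% = 9.49%
E(R_P) = R_f + β_P × MRP = 4.30% + 1.7086 × 9.49% = 20.51%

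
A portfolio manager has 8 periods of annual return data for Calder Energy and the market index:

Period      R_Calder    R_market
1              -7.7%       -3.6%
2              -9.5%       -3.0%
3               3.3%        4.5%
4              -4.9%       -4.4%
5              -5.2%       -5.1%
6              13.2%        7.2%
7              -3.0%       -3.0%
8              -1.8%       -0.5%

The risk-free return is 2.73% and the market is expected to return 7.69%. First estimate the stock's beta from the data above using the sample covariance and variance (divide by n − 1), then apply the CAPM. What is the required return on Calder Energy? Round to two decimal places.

Mean R_i = (-7.7 − 9.5 + 3.3 − 4.9 − 5.2 + 13.2 − 3.0 − 1.8) / 8 = -1.9500%
Mean R_m = (-3.6 − 3.0 + 4.5 − 4.4 − 5.1 + 7.2 − 3.0 − 0.5) / 8 = -0.9875%
Σ(R_i − R̄_i)(R_m − R̄_m) = 208.6850  ⇒  Cov = 208.6850 / 7 = 29.8121
Σ(R_m − R̄_m)² = 140.8688  ⇒  Var(R_m) = 140.8688 / 7 = 20.1241
β = Cov / Var(R_m) = 29.8121 / 20.1241 = 1.4814
MRP = 7.69% − 2.73% = 4.96%
E(R) = R_f + β × MRP = 2.73% + 1.4814 × 4.96% = 10.08%

10.08%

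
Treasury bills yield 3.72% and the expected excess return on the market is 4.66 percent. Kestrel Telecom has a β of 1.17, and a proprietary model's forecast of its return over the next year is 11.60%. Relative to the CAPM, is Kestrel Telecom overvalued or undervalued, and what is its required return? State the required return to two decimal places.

Required return = R_f + β·MRP = 3.72% + 1.17 × 4.66% = 9.17%
Forecast 11.60% > required 9.17% → the stock plots above the SML → undervalued.

Undervalued; required return 9.17%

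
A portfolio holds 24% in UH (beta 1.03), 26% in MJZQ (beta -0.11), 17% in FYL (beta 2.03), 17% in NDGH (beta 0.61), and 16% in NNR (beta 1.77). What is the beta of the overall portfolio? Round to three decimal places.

β_P = Σ w_i β_i = 0.24×1.03 + 0.26×-0.11 + 0.17×2.03 + 0.17×0.61 + 0.16×1.77 = 0.9506

0.951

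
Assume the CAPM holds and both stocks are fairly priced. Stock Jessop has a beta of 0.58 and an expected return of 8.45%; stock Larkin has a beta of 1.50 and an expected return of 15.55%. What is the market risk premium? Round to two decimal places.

7.72%

Both satisfy E(R) = R_f + β·MRP, so the slope of the SML is
MRP = (15.55% − 8.45%) / (1.50 − 0.58) = 7.10% / 0.92 = 7.7174%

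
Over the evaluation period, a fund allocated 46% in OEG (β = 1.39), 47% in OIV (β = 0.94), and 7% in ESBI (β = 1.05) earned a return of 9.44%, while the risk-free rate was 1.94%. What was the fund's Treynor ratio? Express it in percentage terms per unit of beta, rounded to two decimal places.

6.50%

β_P = 0.46×1.39 + 0.47×0.94 + 0.07×1.05 = 1.1547
Treynor = (R_P − R_f) / β_P = (9.44% − 1.94%) / 1.1547 = 7.50% / 1.1547 = 6.50%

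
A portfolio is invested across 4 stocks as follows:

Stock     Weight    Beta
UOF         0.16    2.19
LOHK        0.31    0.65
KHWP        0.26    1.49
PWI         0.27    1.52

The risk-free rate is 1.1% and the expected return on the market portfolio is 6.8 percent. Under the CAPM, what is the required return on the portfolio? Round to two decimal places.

β_P = Σ w_i β_i = 0.16×2.19 + 0.31×0.65 + 0.26×1.49 + 0.27×1.52 = 1.3497
MRP = 6.8% − 1.1% = 5.70%
E(R_P) = R_f + β_P × MRP = 1.1% + 1.3497 × 5.7% = 8.79%

8.79%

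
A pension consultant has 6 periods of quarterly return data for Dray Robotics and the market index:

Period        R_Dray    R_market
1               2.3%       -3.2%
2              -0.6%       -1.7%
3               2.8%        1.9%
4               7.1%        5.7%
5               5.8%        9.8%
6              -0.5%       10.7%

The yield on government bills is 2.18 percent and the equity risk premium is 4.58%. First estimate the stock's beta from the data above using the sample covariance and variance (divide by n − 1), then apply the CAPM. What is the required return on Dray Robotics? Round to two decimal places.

2.87%

Mean R_i = (2.3 − 0.6 + 2.8 + 7.1 + 5.8 − 0.5) / 6 = 2.8167%
Mean R_m = (-3.2 − 1.7 + 1.9 + 5.7 + 9.8 + 10.7) / 6 = 3.8667%
Σ(R_i − R̄_i)(R_m − R̄_m) = 25.5933  ⇒  Cov = 25.5933 / 5 = 5.1187
Σ(R_m − R̄_m)² = 170.0533  ⇒  Var(R_m) = 170.0533 / 5 = 34.0107
β = Cov / Var(R_m) = 5.1187 / 34.0107 = 0.1505
E(R) = R_f + β × MRP = 2.18% + 0.1505 × 4.58% = 2.87%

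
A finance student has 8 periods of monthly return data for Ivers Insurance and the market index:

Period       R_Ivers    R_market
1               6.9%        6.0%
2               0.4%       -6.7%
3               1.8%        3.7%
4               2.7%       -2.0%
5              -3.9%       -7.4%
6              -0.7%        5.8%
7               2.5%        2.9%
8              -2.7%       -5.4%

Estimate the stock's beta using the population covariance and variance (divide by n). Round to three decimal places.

Mean R_i = (6.9 + 0.4 + 1.8 + 2.7 − 3.9 − 0.7 + 2.5 − 2.7) / 8 = 0.8750%
Mean R_m = (6.0 − 6.7 + 3.7 − 2.0 − 7.4 + 5.8 + 2.9 − 5.4) / 8 = -0.3875%
Σ(R_i − R̄_i)(R_m − R̄_m) = 89.3225  ⇒  Cov = 89.3225 / 8 = 11.1653
Σ(R_m − R̄_m)² = 223.3488  ⇒  Var(R_m) = 223.3488 / 8 = 27.9186
β = Cov / Var(R_m) = 11.1653 / 27.9186 = 0.3999

0.400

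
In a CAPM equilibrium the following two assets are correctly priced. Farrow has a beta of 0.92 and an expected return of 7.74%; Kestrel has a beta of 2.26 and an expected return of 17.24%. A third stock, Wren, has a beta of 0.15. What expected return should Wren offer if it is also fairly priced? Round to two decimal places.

MRP (SML slope) = (17.24% − 7.74%) / (2.26 − 0.92) = 9.50% / 1.34 = 7.0896%
R_f (intercept) = 7.74% − 0.92 × 7.0896% = 1.2176%
E(R_Wren) = R_f + β × MRP = 1.2176% + 0.15 × 7.0896% = 2.28%

2.28%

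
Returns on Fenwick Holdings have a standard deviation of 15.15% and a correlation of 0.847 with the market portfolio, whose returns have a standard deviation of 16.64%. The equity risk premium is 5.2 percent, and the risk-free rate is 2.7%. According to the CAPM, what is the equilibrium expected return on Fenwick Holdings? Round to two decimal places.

β = ρ × σ_i / σ_m = 0.847 × 15.15% / 16.64% = 0.7712
E(R) = 2.7% + 0.7712 × 5.2% = 6.71%

6.71%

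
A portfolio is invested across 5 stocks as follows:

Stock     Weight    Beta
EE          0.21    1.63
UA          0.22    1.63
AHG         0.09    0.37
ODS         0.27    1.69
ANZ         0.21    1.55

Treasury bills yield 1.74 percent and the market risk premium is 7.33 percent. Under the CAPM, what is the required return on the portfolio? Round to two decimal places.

12.85%

β_P = Σ w_i β_i = 0.21×1.63 + 0.22×1.63 + 0.09×0.37 + 0.27×1.69 + 0.21×1.55 = 1.5160
E(R_P) = R_f + β_P × MRP = 1.74% + 1.5160 × 7.33% = 12.85%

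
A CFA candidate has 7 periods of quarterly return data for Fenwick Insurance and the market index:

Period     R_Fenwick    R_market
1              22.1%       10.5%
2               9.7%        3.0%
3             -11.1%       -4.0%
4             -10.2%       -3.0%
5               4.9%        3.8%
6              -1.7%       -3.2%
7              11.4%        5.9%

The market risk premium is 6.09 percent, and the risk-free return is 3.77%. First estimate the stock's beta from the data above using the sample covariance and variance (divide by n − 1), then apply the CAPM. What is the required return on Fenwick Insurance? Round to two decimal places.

Mean R_i = (22.1 + 9.7 − 11.1 − 10.2 + 4.9 − 1.7 + 11.4) / 7 = 3.5857%
Mean R_m = (10.5 + 3.0 − 4.0 − 3.0 + 3.8 − 3.2 + 5.9) / 7 = 1.8571%
Σ(R_i − R̄_i)(R_m − R̄_m) = 380.8557  ⇒  Cov = 380.8557 / 6 = 63.4760
Σ(R_m − R̄_m)² = 179.5971  ⇒  Var(R_m) = 179.5971 / 6 = 29.9329
β = Cov / Var(R_m) = 63.4760 / 29.9329 = 2.1206
E(R) = R_f + β × MRP = 3.77% + 2.1206 × 6.09% = 16.68%

16.68%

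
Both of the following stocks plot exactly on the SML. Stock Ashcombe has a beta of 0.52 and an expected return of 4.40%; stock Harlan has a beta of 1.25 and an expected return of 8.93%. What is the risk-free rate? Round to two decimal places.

1.17%

Both satisfy E(R) = R_f + β·MRP, so the slope of the SML is
MRP = (8.93% − 4.40%) / (1.25 − 0.52) = 4.53% / 0.73 = 6.2055%
R_f = E(R_Ashcombe) − β_Ashcombe·MRP = 4.40% − 0.52 × 6.2055% = 1.1731%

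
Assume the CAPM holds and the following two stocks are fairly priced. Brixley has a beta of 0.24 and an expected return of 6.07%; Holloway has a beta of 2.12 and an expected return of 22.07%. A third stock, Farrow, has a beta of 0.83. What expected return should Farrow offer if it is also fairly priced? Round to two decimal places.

MRP (SML slope) = (22.07% − 6.07%) / (2.12 − 0.24) = 16.00% / 1.88 = 8.5106%
R_f (intercept) = 6.07% − 0.24 × 8.5106% = 4.0275%
E(R_Farrow) = R_f + β × MRP = 4.0275% + 0.83 × 8.5106% = 11.09%

11.09%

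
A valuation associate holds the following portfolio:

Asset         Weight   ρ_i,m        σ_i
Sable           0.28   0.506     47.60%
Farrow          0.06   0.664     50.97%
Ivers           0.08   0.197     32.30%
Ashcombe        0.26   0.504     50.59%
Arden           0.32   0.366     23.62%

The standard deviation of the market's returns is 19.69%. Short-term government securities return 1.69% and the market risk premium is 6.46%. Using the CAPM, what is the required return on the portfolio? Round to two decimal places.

7.82%

β_Sable = 0.506 × 47.60% / 19.69% = 1.2232
β_Farrow = 0.664 × 50.97% / 19.69% = 1.7188
β_Ivers = 0.197 × 32.30% / 19.69% = 0.3232
β_Ashcombe = 0.504 × 50.59% / 19.69% = 1.2949
β_Arden = 0.366 × 23.62% / 19.69% = 0.4391
β_P = Σ w_i β_i = 0.28×1.2232 + 0.06×1.7188 + 0.08×0.3232 + 0.26×1.2949 + 0.32×0.4391 = 0.9487
E(R_P) = R_f + β_P × MRP = 1.69% + 0.9487 × 6.46% = 7.82%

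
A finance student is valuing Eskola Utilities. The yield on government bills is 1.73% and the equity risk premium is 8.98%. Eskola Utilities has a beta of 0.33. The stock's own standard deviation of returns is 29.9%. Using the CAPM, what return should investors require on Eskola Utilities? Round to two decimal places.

E(R) = R_f + β × MRP = 1.73% + 0.33 × 8.98% = 4.69%

4.69%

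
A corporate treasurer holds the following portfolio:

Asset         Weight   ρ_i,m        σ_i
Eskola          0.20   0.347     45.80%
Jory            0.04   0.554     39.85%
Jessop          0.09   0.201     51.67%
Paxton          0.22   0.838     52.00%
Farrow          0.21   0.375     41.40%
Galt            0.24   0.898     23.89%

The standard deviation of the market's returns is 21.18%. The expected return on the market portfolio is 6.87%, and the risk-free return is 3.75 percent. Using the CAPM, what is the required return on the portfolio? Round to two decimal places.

β_Eskola = 0.347 × 45.80% / 21.18% = 0.7504
β_Jory = 0.554 × 39.85% / 21.18% = 1.0423
β_Jessop = 0.201 × 51.67% / 21.18% = 0.4904
β_Paxton = 0.838 × 52.00% / 21.18% = 2.0574
β_Farrow = 0.375 × 41.40% / 21.18% = 0.7330
β_Galt = 0.898 × 23.89% / 21.18% = 1.0129
β_P = Σ w_i β_i = 0.20×0.7504 + 0.04×1.0423 + 0.09×0.4904 + 0.22×2.0574 + 0.21×0.7330 + 0.24×1.0129 = 1.0856
MRP = 6.87% − 3.75% = 3.12%
E(R_P) = R_f + β_P × MRP = 3.75% + 1.0856 × 3.12% = 7.14%

7.14%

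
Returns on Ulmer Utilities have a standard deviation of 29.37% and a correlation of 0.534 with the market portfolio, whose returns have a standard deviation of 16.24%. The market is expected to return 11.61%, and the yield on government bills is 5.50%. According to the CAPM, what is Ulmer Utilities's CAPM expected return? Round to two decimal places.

11.40%

β = ρ × σ_i / σ_m = 0.534 × 29.37% / 16.24% = 0.9657
MRP = 11.61% − 5.50% = 6.11%
E(R) = 5.50% + 0.9657 × 6.11% = 11.40%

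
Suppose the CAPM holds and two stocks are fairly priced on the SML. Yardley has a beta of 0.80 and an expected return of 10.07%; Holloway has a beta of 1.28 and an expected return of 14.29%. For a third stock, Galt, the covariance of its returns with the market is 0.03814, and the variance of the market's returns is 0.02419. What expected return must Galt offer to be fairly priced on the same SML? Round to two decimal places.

16.90%

MRP = (14.29% − 10.07%) / (1.28 − 0.80) = 8.7917%
R_f = 10.07% − 0.80 × 8.7917% = 3.0366%
β_Galt = Cov / Var(R_m) = 0.03814 / 0.02419 = 1.5767
E(R_Galt) = R_f + β × MRP = 3.0366% + 1.5767 × 8.7917% = 16.90%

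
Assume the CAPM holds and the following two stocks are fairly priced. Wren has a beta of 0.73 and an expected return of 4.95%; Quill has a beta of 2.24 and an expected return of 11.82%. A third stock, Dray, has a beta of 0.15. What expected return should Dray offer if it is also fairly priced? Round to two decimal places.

2.31%

MRP (SML slope) = (11.82% − 4.95%) / (2.24 − 0.73) = 6.87% / 1.51 = 4.5497%
R_f (intercept) = 4.95% − 0.73 × 4.5497% = 1.6287%
E(R_Dray) = R_f + β × MRP = 1.6287% + 0.15 × 4.5497% = 2.31%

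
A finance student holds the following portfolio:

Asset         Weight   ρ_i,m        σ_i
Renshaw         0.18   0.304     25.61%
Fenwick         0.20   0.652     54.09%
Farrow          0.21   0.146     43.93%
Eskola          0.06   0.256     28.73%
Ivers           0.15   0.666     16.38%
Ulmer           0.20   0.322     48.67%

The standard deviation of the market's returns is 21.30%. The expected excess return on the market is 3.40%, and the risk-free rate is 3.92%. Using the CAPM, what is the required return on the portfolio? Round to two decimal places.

6.32%

β_Renshaw = 0.304 × 25.61% / 21.30% = 0.3655
β_Fenwick = 0.652 × 54.09% / 21.30% = 1.6557
β_Farrow = 0.146 × 43.93% / 21.30% = 0.3011
β_Eskola = 0.256 × 28.73% / 21.30% = 0.3453
β_Ivers = 0.666 × 16.38% / 21.30% = 0.5122
β_Ulmer = 0.322 × 48.67% / 21.30% = 0.7358
β_P = Σ w_i β_i = 0.18×0.3655 + 0.20×1.6557 + 0.21×0.3011 + 0.06×0.3453 + 0.15×0.5122 + 0.20×0.7358 = 0.7049
E(R_P) = R_f + β_P × MRP = 3.92% + 0.7049 × 3.40% = 6.32%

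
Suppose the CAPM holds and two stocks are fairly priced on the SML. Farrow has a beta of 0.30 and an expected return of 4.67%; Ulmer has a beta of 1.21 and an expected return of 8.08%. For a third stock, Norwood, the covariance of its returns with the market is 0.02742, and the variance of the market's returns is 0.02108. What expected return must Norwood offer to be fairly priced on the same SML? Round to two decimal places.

8.42%

MRP = (8.08% − 4.67%) / (1.21 − 0.30) = 3.7473%
R_f = 4.67% − 0.30 × 3.7473% = 3.5458%
β_Norwood = Cov / Var(R_m) = 0.02742 / 0.02108 = 1.3008
E(R_Norwood) = R_f + β × MRP = 3.5458% + 1.3008 × 3.7473% = 8.42%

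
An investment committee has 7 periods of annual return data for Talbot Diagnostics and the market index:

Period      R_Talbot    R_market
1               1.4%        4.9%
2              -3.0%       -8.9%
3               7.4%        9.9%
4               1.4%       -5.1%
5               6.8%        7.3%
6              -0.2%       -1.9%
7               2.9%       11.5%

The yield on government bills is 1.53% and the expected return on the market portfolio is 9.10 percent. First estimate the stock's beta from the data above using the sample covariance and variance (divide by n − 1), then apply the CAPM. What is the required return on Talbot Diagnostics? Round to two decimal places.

Mean R_i = (1.4 − 3.0 + 7.4 + 1.4 + 6.8 − 0.2 + 2.9) / 7 = 2.3857%
Mean R_m = (4.9 − 8.9 + 9.9 − 5.1 + 7.3 − 1.9 + 11.5) / 7 = 2.5286%
Σ(R_i − R̄_i)(R_m − R̄_m) = 140.8229  ⇒  Cov = 140.8229 / 6 = 23.4705
Σ(R_m − R̄_m)² = 371.6343  ⇒  Var(R_m) = 371.6343 / 6 = 61.9391
β = Cov / Var(R_m) = 23.4705 / 61.9391 = 0.3789
MRP = 9.10% − 1.53% = 7.57%
E(R) = R_f + β × MRP = 1.53% + 0.3789 × 7.57% = 4.40%

4.40%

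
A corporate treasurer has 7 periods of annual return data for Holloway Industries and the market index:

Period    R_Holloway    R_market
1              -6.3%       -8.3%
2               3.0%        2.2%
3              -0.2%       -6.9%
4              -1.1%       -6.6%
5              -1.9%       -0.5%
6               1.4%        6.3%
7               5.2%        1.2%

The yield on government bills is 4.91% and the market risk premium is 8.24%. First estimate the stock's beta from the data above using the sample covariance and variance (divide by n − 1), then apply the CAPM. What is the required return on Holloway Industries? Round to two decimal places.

8.67%

Mean R_i = (-6.3 + 3.0 − 0.2 − 1.1 − 1.9 + 1.4 + 5.2) / 7 = 0.0143%
Mean R_m = (-8.3 + 2.2 − 6.9 − 6.6 − 0.5 + 6.3 + 1.2) / 7 = -1.8000%
Σ(R_i − R̄_i)(R_m − R̄_m) = 83.7200  ⇒  Cov = 83.7200 / 6 = 13.9533
Σ(R_m − R̄_m)² = 183.6000  ⇒  Var(R_m) = 183.6000 / 6 = 30.6000
β = Cov / Var(R_m) = 13.9533 / 30.6000 = 0.4560
E(R) = R_f + β × MRP = 4.91% + 0.4560 × 8.24% = 8.67%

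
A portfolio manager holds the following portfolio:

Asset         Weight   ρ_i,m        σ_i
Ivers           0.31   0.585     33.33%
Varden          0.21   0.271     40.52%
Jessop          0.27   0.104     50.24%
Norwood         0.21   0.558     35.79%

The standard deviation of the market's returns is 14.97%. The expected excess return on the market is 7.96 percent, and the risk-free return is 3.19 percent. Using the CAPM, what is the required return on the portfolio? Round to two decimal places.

β_Ivers = 0.585 × 33.33% / 14.97% = 1.3025
β_Varden = 0.271 × 40.52% / 14.97% = 0.7335
β_Jessop = 0.104 × 50.24% / 14.97% = 0.3490
β_Norwood = 0.558 × 35.79% / 14.97% = 1.3341
β_P = Σ w_i β_i = 0.31×1.3025 + 0.21×0.7335 + 0.27×0.3490 + 0.21×1.3341 = 0.9322
E(R_P) = R_f + β_P × MRP = 3.19% + 0.9322 × 7.96% = 10.61%

10.61%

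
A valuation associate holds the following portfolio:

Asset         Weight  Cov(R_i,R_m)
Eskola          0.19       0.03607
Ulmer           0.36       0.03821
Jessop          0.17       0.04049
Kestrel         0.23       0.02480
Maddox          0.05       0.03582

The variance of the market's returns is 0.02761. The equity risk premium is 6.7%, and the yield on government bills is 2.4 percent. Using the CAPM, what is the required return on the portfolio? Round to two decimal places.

10.89%

β_Eskola = 0.03607 / 0.02761 = 1.3064
β_Ulmer = 0.03821 / 0.02761 = 1.3839
β_Jessop = 0.04049 / 0.02761 = 1.4665
β_Kestrel = 0.02480 / 0.02761 = 0.8982
β_Maddox = 0.03582 / 0.02761 = 1.2974
β_P = Σ w_i β_i = 0.19×1.3064 + 0.36×1.3839 + 0.17×1.4665 + 0.23×0.8982 + 0.05×1.2974 = 1.2672
E(R_P) = R_f + β_P × MRP = 2.4% + 1.2672 × 6.7% = 10.89%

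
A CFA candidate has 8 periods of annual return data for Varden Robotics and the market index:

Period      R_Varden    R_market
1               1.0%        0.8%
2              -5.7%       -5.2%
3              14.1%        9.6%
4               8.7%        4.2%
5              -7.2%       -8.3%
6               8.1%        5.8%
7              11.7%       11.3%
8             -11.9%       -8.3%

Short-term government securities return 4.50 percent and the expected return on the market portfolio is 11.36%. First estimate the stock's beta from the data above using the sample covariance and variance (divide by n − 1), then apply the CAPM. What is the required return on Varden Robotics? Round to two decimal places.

12.85%

Mean R_i = (1.0 − 5.7 + 14.1 + 8.7 − 7.2 + 8.1 + 11.7 − 11.9) / 8 = 2.3500%
Mean R_m = (0.8 − 5.2 + 9.6 + 4.2 − 8.3 + 5.8 + 11.3 − 8.3) / 8 = 1.2375%
Σ(R_i − R̄_i)(R_m − R̄_m) = 516.7950  ⇒  Cov = 516.7950 / 7 = 73.8279
Σ(R_m − R̄_m)² = 424.3388  ⇒  Var(R_m) = 424.3388 / 7 = 60.6198
β = Cov / Var(R_m) = 73.8279 / 60.6198 = 1.2179
MRP = 11.36% − 4.50% = 6.86%
E(R) = R_f + β × MRP = 4.50% + 1.2179 × 6.86% = 12.85%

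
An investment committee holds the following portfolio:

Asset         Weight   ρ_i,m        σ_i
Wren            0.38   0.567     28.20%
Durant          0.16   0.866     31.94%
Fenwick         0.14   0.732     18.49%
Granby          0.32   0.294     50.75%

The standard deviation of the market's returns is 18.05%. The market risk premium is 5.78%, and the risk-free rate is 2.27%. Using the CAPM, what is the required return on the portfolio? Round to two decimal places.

7.77%

β_Wren = 0.567 × 28.20% / 18.05% = 0.8858
β_Durant = 0.866 × 31.94% / 18.05% = 1.5324
β_Fenwick = 0.732 × 18.49% / 18.05% = 0.7498
β_Granby = 0.294 × 50.75% / 18.05% = 0.8266
β_P = Σ w_i β_i = 0.38×0.8858 + 0.16×1.5324 + 0.14×0.7498 + 0.32×0.8266 = 0.9513
E(R_P) = R_f + β_P × MRP = 2.27% + 0.9513 × 5.78% = 7.77%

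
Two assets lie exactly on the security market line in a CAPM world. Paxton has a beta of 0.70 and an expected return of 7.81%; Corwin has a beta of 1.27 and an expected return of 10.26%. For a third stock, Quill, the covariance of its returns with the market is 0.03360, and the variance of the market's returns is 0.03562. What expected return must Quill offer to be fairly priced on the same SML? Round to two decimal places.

8.86%

MRP = (10.26% − 7.81%) / (1.27 − 0.70) = 4.2982%
R_f = 7.81% − 0.70 × 4.2982% = 4.8013%
β_Quill = Cov / Var(R_m) = 0.03360 / 0.03562 = 0.9433
E(R_Quill) = R_f + β × MRP = 4.8013% + 0.9433 × 4.2982% = 8.86%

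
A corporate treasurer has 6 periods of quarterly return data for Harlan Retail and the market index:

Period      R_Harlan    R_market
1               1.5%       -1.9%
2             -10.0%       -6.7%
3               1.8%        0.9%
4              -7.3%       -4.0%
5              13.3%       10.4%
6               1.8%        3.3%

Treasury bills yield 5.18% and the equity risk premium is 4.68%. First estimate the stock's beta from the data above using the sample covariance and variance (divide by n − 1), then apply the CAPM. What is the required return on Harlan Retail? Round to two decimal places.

Mean R_i = (1.5 − 10.0 + 1.8 − 7.3 + 13.3 + 1.8) / 6 = 0.1833%
Mean R_m = (-1.9 − 6.7 + 0.9 − 4.0 + 10.4 + 3.3) / 6 = 0.3333%
Σ(R_i − R̄_i)(R_m − R̄_m) = 238.8633  ⇒  Cov = 238.8633 / 5 = 47.7727
Σ(R_m − R̄_m)² = 183.6933  ⇒  Var(R_m) = 183.6933 / 5 = 36.7387
β = Cov / Var(R_m) = 47.7727 / 36.7387 = 1.3003
E(R) = R_f + β × MRP = 5.18% + 1.3003 × 4.68% = 11.27%

11.27%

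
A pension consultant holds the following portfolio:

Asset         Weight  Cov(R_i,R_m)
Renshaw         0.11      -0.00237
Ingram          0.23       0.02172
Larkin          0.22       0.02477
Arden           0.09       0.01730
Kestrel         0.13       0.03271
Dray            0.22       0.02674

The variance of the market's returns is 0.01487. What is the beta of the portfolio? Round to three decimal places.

1.471

β_Renshaw = -0.00237 / 0.01487 = -0.1594
β_Ingram = 0.02172 / 0.01487 = 1.4607
β_Larkin = 0.02477 / 0.01487 = 1.6658
β_Arden = 0.01730 / 0.01487 = 1.1634
β_Kestrel = 0.03271 / 0.01487 = 2.1997
β_Dray = 0.02674 / 0.01487 = 1.7983
β_P = Σ w_i β_i = 0.11×-0.1594 + 0.23×1.4607 + 0.22×1.6658 + 0.09×1.1634 + 0.13×2.1997 + 0.22×1.7983 = 1.4712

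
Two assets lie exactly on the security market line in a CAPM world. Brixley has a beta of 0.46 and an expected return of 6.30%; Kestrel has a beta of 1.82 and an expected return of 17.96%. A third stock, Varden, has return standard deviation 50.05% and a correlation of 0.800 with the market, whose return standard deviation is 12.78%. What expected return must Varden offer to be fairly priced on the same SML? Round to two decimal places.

MRP = (17.96% − 6.30%) / (1.82 − 0.46) = 8.5735%
R_f = 6.30% − 0.46 × 8.5735% = 2.3562%
β_Varden = ρ·σ_i/σ_m = 0.800 × 50.05 / 12.78 = 3.1330
E(R_Varden) = R_f + β × MRP = 2.3562% + 3.1330 × 8.5735% = 29.22%

29.22%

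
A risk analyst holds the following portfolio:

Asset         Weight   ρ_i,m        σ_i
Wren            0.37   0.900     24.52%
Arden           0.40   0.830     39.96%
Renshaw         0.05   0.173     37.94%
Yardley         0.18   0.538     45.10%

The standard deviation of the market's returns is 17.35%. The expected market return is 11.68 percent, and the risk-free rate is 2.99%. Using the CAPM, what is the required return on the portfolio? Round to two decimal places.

16.08%

β_Wren = 0.900 × 24.52% / 17.35% = 1.2719
β_Arden = 0.830 × 39.96% / 17.35% = 1.9116
β_Renshaw = 0.173 × 37.94% / 17.35% = 0.3783
β_Yardley = 0.538 × 45.10% / 17.35% = 1.3985
β_P = Σ w_i β_i = 0.37×1.2719 + 0.40×1.9116 + 0.05×0.3783 + 0.18×1.3985 = 1.5059
MRP = 11.68% − 2.99% = 8.69%
E(R_P) = R_f + β_P × MRP = 2.99% + 1.5059 × 8.69% = 16.08%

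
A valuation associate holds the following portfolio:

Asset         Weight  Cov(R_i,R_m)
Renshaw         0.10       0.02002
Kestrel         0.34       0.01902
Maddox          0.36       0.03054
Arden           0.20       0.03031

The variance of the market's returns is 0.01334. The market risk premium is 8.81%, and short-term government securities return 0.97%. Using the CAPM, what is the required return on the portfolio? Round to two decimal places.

17.83%

β_Renshaw = 0.02002 / 0.01334 = 1.5007
β_Kestrel = 0.01902 / 0.01334 = 1.4258
β_Maddox = 0.03054 / 0.01334 = 2.2894
β_Arden = 0.03031 / 0.01334 = 2.2721
β_P = Σ w_i β_i = 0.10×1.5007 + 0.34×1.4258 + 0.36×2.2894 + 0.20×2.2721 = 1.9134
E(R_P) = R_f + β_P × MRP = 0.97% + 1.9134 × 8.81% = 17.83%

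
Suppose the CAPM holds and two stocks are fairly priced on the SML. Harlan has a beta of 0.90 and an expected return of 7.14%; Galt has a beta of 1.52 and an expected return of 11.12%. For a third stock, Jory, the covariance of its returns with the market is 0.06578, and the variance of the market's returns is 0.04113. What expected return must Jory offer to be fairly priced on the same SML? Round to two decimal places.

MRP = (11.12% − 7.14%) / (1.52 − 0.90) = 6.4194%
R_f = 7.14% − 0.90 × 6.4194% = 1.3625%
β_Jory = Cov / Var(R_m) = 0.06578 / 0.04113 = 1.5993
E(R_Jory) = R_f + β × MRP = 1.3625% + 1.5993 × 6.4194% = 11.63%

11.63%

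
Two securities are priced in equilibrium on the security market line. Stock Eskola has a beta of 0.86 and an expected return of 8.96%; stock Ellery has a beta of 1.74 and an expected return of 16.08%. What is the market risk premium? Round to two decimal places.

Both satisfy E(R) = R_f + β·MRP, so the slope of the SML is
MRP = (16.08% − 8.96%) / (1.74 − 0.86) = 7.12% / 0.88 = 8.0909%

8.09%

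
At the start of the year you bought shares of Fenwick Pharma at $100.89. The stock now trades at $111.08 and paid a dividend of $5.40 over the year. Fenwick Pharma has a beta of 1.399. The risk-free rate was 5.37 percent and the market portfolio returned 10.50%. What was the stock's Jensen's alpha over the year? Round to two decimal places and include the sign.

Realised HPR = (P1 + D1 − P0) / P0 = (111.08 + 5.40 − 100.89) / 100.89 = 15.59 / 100.89 = 15.4525%
MRP = 10.50% − 5.37% = 5.13%
CAPM required = R_f + β·MRP = 5.37% + 1.399 × 5.13% = 12.54687%
α = realised − required = 15.4525% − 12.54687% = +2.91%

+2.91%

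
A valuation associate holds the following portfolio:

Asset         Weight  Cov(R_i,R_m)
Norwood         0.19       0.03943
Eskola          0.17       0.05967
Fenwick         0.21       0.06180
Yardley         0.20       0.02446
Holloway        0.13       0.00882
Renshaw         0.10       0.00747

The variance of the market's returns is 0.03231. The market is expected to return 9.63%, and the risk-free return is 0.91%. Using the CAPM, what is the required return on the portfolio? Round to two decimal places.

β_Norwood = 0.03943 / 0.03231 = 1.2204
β_Eskola = 0.05967 / 0.03231 = 1.8468
β_Fenwick = 0.06180 / 0.03231 = 1.9127
β_Yardley = 0.02446 / 0.03231 = 0.7570
β_Holloway = 0.00882 / 0.03231 = 0.2730
β_Renshaw = 0.00747 / 0.03231 = 0.2312
β_P = Σ w_i β_i = 0.19×1.2204 + 0.17×1.8468 + 0.21×1.9127 + 0.20×0.7570 + 0.13×0.2730 + 0.10×0.2312 = 1.1575
MRP = 9.63% − 0.91% = 8.72%
E(R_P) = R_f + β_P × MRP = 0.91% + 1.1575 × 8.72% = 11.00%

11.00%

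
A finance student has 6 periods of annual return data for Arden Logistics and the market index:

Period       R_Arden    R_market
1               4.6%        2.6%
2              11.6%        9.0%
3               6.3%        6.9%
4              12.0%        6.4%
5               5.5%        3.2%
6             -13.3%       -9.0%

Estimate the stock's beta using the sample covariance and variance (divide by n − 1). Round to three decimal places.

1.397

Mean R_i = (4.6 + 11.6 + 6.3 + 12.0 + 5.5 − 13.3) / 6 = 4.4500%
Mean R_m = (2.6 + 9.0 + 6.9 + 6.4 + 3.2 − 9.0) / 6 = 3.1833%
Σ(R_i − R̄_i)(R_m − R̄_m) = 288.9350  ⇒  Cov = 288.9350 / 5 = 57.7870
Σ(R_m − R̄_m)² = 206.7683  ⇒  Var(R_m) = 206.7683 / 5 = 41.3537
β = Cov / Var(R_m) = 57.7870 / 41.3537 = 1.3974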